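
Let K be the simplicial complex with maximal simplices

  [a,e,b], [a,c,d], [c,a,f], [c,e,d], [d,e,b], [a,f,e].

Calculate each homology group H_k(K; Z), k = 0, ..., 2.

H_0 ≅ Z,  H_1 ≅ Z,  H_2 = 0.

Order the vertices as a < b < c < d < e < f. Listing each simplex with vertices in this order, K has dimension 2 with simplices:

  0-simplices (6): a, b, c, d, e, f
  1-simplices (12): ab, ac, ad, ae, af, bd, be, cd, ce, cf, de, ef
  2-simplices (6): abe, acd, acf, aef, bde, cde

Hence C_0 ≅ Z^6, C_1 ≅ Z^12, C_2 ≅ Z^6.

The boundary map ∂_1: C_1 → C_0 is given by ∂[p,q] = [q] − [p]. For instance
  ∂ce = e − c.
The 6×12 boundary matrix has rank 5 and Smith normal form diag(1,1,1,1,1).

The boundary map ∂_2: C_2 → C_1 sends each 2-simplex [p,q,r] to [q,r] − [p,r] + [p,q]. For instance
  ∂acf = cf − af + ac,
  ∂bde = de − be + bd.
This gives a 12×6 integer matrix of rank 6; reducing to Smith normal form yields diagonal entries (1,1,1,1,1,1).

Now H_k = ker ∂_k / im ∂_{k+1}, so:

  H_0: rank C_0 − rank ∂_1 = 6 − 5 = 1, and the invariant factors of ∂_1 are all 1, so H_0 ≅ Z.
  H_1: rank ker ∂_1 − rank ∂_2 = (12 − 5) − 6 = 1, and the invariant factors of ∂_2 are all 1, so H_1 ≅ Z.
  H_2: rank ker ∂_2 − rank ∂_3 = (6 − 6) − 0 = 0, and there is no ∂_3, so H_2 ≅ 0.

(K is a triangulation of the cylinder S^1 x I.)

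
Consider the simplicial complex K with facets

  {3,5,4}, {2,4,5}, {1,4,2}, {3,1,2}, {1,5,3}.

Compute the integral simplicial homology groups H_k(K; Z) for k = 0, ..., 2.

H_0 ≅ Z,  H_1 ≅ Z,  H_2 = 0.

Take the total order 1 < 2 < 3 < 4 < 5 on the vertex set. Then K (dimension 2) consists of the simplices:

  0-simplices (5): [1], [2], [3], [4], [5]
  1-simplices (10): [1,2], [1,3], [1,4], [1,5], [2,3], [2,4], [2,5], [3,4], [3,5], [4,5]
  2-simplices (5): [1,2,3], [1,2,4], [1,3,5], [2,4,5], [3,4,5]

Hence C_0 ≅ Z^5, C_1 ≅ Z^10, C_2 ≅ Z^5.

∂_1: C_1 → C_0 is given by ∂[p,q] = [q] − [p]. For instance
  ∂[1,2] = [2] − [1].
The 5×10 boundary matrix has rank 4 and Smith normal form diag(1,1,1,1).

Boundary ∂_2: C_2 → C_1 sends each 2-simplex [p,q,r] to [q,r] − [p,r] + [p,q]. For instance
  ∂[1,2,4] = [2,4] − [1,4] + [1,2],
  ∂[1,2,3] = [2,3] − [1,3] + [1,2].
The 10×5 boundary matrix has rank 5 and Smith normal form diag(1,1,1,1,1).

Reading off H_k = ker ∂_k / im ∂_{k+1}:

  H_0: rank C_0 − rank ∂_1 = 5 − 4 = 1, and the invariant factors of ∂_1 are all 1, so H_0 ≅ Z.
  H_1: rank ker ∂_1 − rank ∂_2 = (10 − 4) − 5 = 1, and the invariant factors of ∂_2 are all 1, so H_1 ≅ Z.
  H_2: rank ker ∂_2 − rank ∂_3 = (5 − 5) − 0 = 0, and there is no ∂_3, so H_2 ≅ 0.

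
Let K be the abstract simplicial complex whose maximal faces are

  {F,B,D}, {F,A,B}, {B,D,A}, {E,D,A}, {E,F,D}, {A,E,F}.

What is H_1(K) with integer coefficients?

Fix the vertex order A < B < D < E < F and write every simplex with vertices in increasing order. Then dim K = 2 and the simplices of K are:

  0-simplices (5): A, B, D, E, F
  1-simplices (9): AB, AD, AE, AF, BD, BF, DE, DF, EF
  2-simplices (6): ABD, ABF, ADE, AEF, BDF, DEF

so the chain groups are C_0 ≅ Z^5, C_1 ≅ Z^9, C_2 ≅ Z^6.

Boundary ∂_1: C_1 → C_0 is given by ∂[p,q] = [q] − [p].
This gives a 5×9 integer matrix of rank 4; reducing to Smith normal form yields diagonal entries (1,1,1,1).

Boundary ∂_2: C_2 → C_1 acts by ∂[p,q,r] = [q,r] − [p,r] + [p,q]. For instance
  ∂DEF = EF − DF + DE,
  ∂ADE = DE − AE + AD.
This gives a 9×6 integer matrix of rank 5; reducing to Smith normal form yields diagonal entries (1,1,1,1,1).

Reading off H_k = ker ∂_k / im ∂_{k+1}:

  H_1: rank ker ∂_1 − rank ∂_2 = (9 − 4) − 5 = 0, and the invariant factors of ∂_2 are all 1, so H_1 = 0.

H_1 ≅ 0.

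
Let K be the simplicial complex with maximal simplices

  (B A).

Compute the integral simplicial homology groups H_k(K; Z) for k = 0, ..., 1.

H_0 ≅ Z,  H_1 = 0.

Take the total order A < B on the vertex set. Then K (dimension 1) consists of the simplices:

  0-simplices (2): A, B
  1-simplices (1): AB

Hence C_0 ≅ Z^2, C_1 ≅ Z^1.

∂_1: C_1 → C_0 sends each edge [p,q] (with p < q) to q − p. For instance
  ∂AB = B − A.
As a 2×1 matrix over Z this has rank 1, with invariant factors (1).

From H_k ≅ ker(∂_k) / im(∂_{k+1}) we obtain:

  H_0: rank C_0 − rank ∂_1 = 2 − 1 = 1, and the invariant factors of ∂_1 are all 1, so H_0 = Z.
  H_1: rank ker ∂_1 − rank ∂_2 = (1 − 1) − 0 = 0, and there is no ∂_2, so H_1 = 0.

As a check, the Euler characteristic is 2 − 1 = 1, which agrees with 1 − 0 = 1.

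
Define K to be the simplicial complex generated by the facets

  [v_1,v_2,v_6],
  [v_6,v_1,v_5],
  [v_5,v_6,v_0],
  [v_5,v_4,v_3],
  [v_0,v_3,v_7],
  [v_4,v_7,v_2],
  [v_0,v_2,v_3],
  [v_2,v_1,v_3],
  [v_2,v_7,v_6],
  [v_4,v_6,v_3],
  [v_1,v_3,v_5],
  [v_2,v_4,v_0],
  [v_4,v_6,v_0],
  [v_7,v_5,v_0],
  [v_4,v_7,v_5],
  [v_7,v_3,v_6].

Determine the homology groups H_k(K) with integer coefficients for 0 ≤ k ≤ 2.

H_0 = Z,  H_1 = Z^2,  H_2 = Z.

Take the total order v_0 < v_1 < v_2 < v_3 < v_4 < v_5 < v_6 < v_7 on the vertex set. Then K (dimension 2) consists of the simplices:

  0-simplices (8): [v_0], [v_1], [v_2], [v_3], [v_4], [v_5], [v_6], [v_7]
  1-simplices (24): (24 of them)
  2-simplices (16): (16 of them)

Hence C_0 ≅ Z^8, C_1 ≅ Z^24, C_2 ≅ Z^16.

∂_1: C_1 → C_0 is given by ∂[p,q] = [q] − [p].
As a 8×24 matrix over Z this has rank 7, with invariant factors (1,1,1,1,1,1,1).

The boundary map ∂_2: C_2 → C_1 sends each 2-simplex [p,q,r] to [q,r] − [p,r] + [p,q]. For instance
  ∂[v_0,v_5,v_7] = [v_5,v_7] − [v_0,v_7] + [v_0,v_5],
  ∂[v_3,v_6,v_7] = [v_6,v_7] − [v_3,v_7] + [v_3,v_6].
This gives a 24×16 integer matrix of rank 15; reducing to Smith normal form yields diagonal entries (1,1,1,1,1,1,1,1,1,1,1,1,1,1,1).

Computing H_k = (kernel of ∂_k) / (image of ∂_{k+1}):

  H_0: rank C_0 − rank ∂_1 = 8 − 7 = 1, and the invariant factors of ∂_1 are all 1, so H_0 = Z.
  H_1: rank ker ∂_1 − rank ∂_2 = (24 − 7) − 15 = 2, and the invariant factors of ∂_2 are all 1, so H_1 = Z^2.
  H_2: rank ker ∂_2 − rank ∂_3 = (16 − 15) − 0 = 1, and there is no ∂_3, so H_2 = Z.

As a check, the Euler characteristic is 8 − 24 + 16 = 0, which agrees with 1 − 2 + 1 = 0.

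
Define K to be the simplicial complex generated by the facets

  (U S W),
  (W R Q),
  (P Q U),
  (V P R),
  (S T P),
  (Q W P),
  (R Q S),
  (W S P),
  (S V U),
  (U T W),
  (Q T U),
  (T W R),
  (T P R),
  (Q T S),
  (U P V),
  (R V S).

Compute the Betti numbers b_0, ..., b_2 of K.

K has 8 vertices, 24 edges, 16 triangles.
rank ∂_0 = 0, rank ∂_1 = 7 ⇒ b_0 = 8 − 0 − 7 = 1; all invariant factors of ∂_1 are 1 so no torsion. So H_0 = Z.
rank ∂_1 = 7, rank ∂_2 = 15 ⇒ b_1 = 24 − 7 − 15 = 2; all invariant factors of ∂_2 are 1 so no torsion. So H_1 = Z^2.
rank ∂_2 = 15, rank ∂_3 = 0 ⇒ b_2 = 16 − 15 − 0 = 1. So H_2 = Z.

b_0 = 1, b_1 = 2, b_2 = 1.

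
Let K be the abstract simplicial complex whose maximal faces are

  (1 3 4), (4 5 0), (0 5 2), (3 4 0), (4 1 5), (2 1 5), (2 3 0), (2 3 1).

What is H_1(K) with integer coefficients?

H_1 ≅ 0.

We work with the vertex ordering 0 < 1 < 2 < 3 < 4 < 5. The simplices of K, each written with vertices in increasing order, are:

  0-simplices (6): [0], [1], [2], [3], [4], [5]
  1-simplices (12): [0,2], [0,3], [0,4], [0,5], [1,2], [1,3], [1,4], [1,5], [2,3], [2,5], [3,4], [4,5]
  2-simplices (8): [0,2,3], [0,2,5], [0,3,4], [0,4,5], [1,2,3], [1,2,5], [1,3,4], [1,4,5]

so the chain groups are C_0 ≅ Z^6, C_1 ≅ Z^12, C_2 ≅ Z^8.

Boundary ∂_1: C_1 → C_0 is given by ∂[p,q] = [q] − [p]. For instance
  ∂[1,3] = [3] − [1].
This gives a 6×12 integer matrix of rank 5; reducing to Smith normal form yields diagonal entries (1,1,1,1,1).

Boundary ∂_2: C_2 → C_1 sends each 2-simplex [p,q,r] to [q,r] − [p,r] + [p,q]. For instance
  ∂[0,3,4] = [3,4] − [0,4] + [0,3],
  ∂[1,4,5] = [4,5] − [1,5] + [1,4].
As a 12×8 matrix over Z this has rank 7, with invariant factors (1,1,1,1,1,1,1).

Now H_k = ker ∂_k / im ∂_{k+1}, so:

  H_1: rank ker ∂_1 − rank ∂_2 = (12 − 5) − 7 = 0, and the invariant factors of ∂_2 are all 1, so H_1 = 0.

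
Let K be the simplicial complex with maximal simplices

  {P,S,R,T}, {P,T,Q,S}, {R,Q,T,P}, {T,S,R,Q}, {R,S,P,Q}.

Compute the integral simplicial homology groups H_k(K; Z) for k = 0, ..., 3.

Fix the vertex order P < Q < R < S < T and write every simplex with vertices in increasing order. Then dim K = 3 and the simplices of K are:

  0-simplices (5): P, Q, R, S, T
  1-simplices (10): PQ, PR, PS, PT, QR, QS, QT, RS, RT, ST
  2-simplices (10): PQR, PQS, PQT, PRS, PRT, PST, QRS, QRT, QST, RST
  3-simplices (5): PQRS, PQRT, PQST, PRST, QRST

Hence C_0 ≅ Z^5, C_1 ≅ Z^10, C_2 ≅ Z^10, C_3 ≅ Z^5.

Boundary ∂_1: C_1 → C_0 is given by ∂[p,q] = [q] − [p].
The resulting 5×10 matrix has rank 4, and its Smith normal form has invariant factors (1,1,1,1).

Boundary ∂_2: C_2 → C_1 acts by ∂[p,q,r] = [q,r] − [p,r] + [p,q]. For instance
  ∂PQS = QS − PS + PQ,
  ∂PST = ST − PT + PS.
This gives a 10×10 integer matrix of rank 6; reducing to Smith normal form yields diagonal entries (1,1,1,1,1,1).

∂_3: C_3 → C_2 sends each 3-simplex σ to the alternating sum Σ_i (−1)^i (σ with its i-th vertex removed). For instance
  ∂QRST = RST − QST + QRT − QRS,
  ∂PQST = QST − PST + PQT − PQS.
As a 10×5 matrix over Z this has rank 4, with invariant factors (1,1,1,1).

Computing H_k = (kernel of ∂_k) / (image of ∂_{k+1}):

  H_0: rank C_0 − rank ∂_1 = 5 − 4 = 1, and the invariant factors of ∂_1 are all 1, so H_0 = Z.
  H_1: rank ker ∂_1 − rank ∂_2 = (10 − 4) − 6 = 0, and the invariant factors of ∂_2 are all 1, so H_1 = 0.
  H_2: rank ker ∂_2 − rank ∂_3 = (10 − 6) − 4 = 0, and the invariant factors of ∂_3 are all 1, so H_2 = 0.
  H_3: rank ker ∂_3 − rank ∂_4 = (5 − 4) − 0 = 1, and there is no ∂_4, so H_3 = Z.

H_0 = Z,  H_1 = 0,  H_2 = 0,  H_3 = Z.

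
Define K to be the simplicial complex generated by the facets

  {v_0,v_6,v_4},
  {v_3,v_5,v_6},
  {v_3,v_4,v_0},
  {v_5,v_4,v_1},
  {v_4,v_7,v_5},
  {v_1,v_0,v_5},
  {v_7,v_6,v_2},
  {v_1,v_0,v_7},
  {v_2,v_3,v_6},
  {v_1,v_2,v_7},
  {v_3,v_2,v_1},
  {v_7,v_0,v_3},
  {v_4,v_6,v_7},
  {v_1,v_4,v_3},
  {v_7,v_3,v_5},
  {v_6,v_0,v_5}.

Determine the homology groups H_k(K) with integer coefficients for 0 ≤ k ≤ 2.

H_0 = Z,  H_1 = Z^2,  H_2 = Z.

We work with the vertex ordering v_0 < v_1 < v_2 < v_3 < v_4 < v_5 < v_6 < v_7. The simplices of K, each written with vertices in increasing order, are:

  0-simplices (8): [v_0], [v_1], [v_2], [v_3], [v_4], [v_5], [v_6], [v_7]
  1-simplices (24): (24 of them)
  2-simplices (16): (16 of them)

Hence C_0 ≅ Z^8, C_1 ≅ Z^24, C_2 ≅ Z^16.

Boundary ∂_1: C_1 → C_0 sends each edge [p,q] (with p < q) to q − p.
This gives a 8×24 integer matrix of rank 7; reducing to Smith normal form yields diagonal entries (1,1,1,1,1,1,1).

∂_2: C_2 → C_1 sends each 2-simplex [p,q,r] to [q,r] − [p,r] + [p,q]. For instance
  ∂[v_0,v_5,v_6] = [v_5,v_6] − [v_0,v_6] + [v_0,v_5],
  ∂[v_1,v_4,v_5] = [v_4,v_5] − [v_1,v_5] + [v_1,v_4].
As a 24×16 matrix over Z this has rank 15, with invariant factors (1,1,1,1,1,1,1,1,1,1,1,1,1,1,1).

From H_k ≅ ker(∂_k) / im(∂_{k+1}) we obtain:

  H_0: rank C_0 − rank ∂_1 = 8 − 7 = 1, and the invariant factors of ∂_1 are all 1, so H_0 = Z.
  H_1: rank ker ∂_1 − rank ∂_2 = (24 − 7) − 15 = 2, and the invariant factors of ∂_2 are all 1, so H_1 = Z^2.
  H_2: rank ker ∂_2 − rank ∂_3 = (16 − 15) − 0 = 1, and there is no ∂_3, so H_2 = Z.

(K is a triangulation of the torus T^2.)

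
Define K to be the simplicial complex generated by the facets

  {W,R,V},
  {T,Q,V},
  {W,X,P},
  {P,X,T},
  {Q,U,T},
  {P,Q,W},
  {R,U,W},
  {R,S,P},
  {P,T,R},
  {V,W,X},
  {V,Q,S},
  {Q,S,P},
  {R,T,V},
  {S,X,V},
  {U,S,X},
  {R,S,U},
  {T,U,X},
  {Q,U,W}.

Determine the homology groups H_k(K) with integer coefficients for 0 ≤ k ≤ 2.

H_0 ≅ Z,  H_1 ≅ Z^2,  H_2 ≅ Z.

Order the vertices as P < Q < R < S < T < U < V < W < X. Listing each simplex with vertices in this order, K has dimension 2 with simplices:

  0-simplices (9): P, Q, R, S, T, U, V, W, X
  1-simplices (27): PQ, PR, PS, PT, PW, PX, QS, QT, QU, QV, QW, RS, RT, RU, RV, RW, SU, SV, SX, TU, TV, TX, UW, UX, VW, VX, WX
  2-simplices (18): PQS, PQW, PRS, PRT, PTX, PWX, QSV, QTU, QTV, QUW, RSU, RTV, RUW, RVW, SUX, SVX, TUX, VWX

Hence C_0 ≅ Z^9, C_1 ≅ Z^27, C_2 ≅ Z^18.

∂_1: C_1 → C_0 sends each edge [p,q] (with p < q) to q − p.
As a 9×27 matrix over Z this has rank 8, with invariant factors (1,1,1,1,1,1,1,1).

Boundary ∂_2: C_2 → C_1 acts by ∂[p,q,r] = [q,r] − [p,r] + [p,q]. For instance
  ∂PTX = TX − PX + PT,
  ∂RVW = VW − RW + RV.
This gives a 27×18 integer matrix of rank 17; reducing to Smith normal form yields diagonal entries (1,1,1,1,1,1,1,1,1,1,1,1,1,1,1,1,1).

Reading off H_k = ker ∂_k / im ∂_{k+1}:

  H_0: rank C_0 − rank ∂_1 = 9 − 8 = 1, and the invariant factors of ∂_1 are all 1, so H_0 ≅ Z.
  H_1: rank ker ∂_1 − rank ∂_2 = (27 − 8) − 17 = 2, and the invariant factors of ∂_2 are all 1, so H_1 ≅ Z^2.
  H_2: rank ker ∂_2 − rank ∂_3 = (18 − 17) − 0 = 1, and there is no ∂_3, so H_2 ≅ Z.

(K is a triangulation of the torus T^2.)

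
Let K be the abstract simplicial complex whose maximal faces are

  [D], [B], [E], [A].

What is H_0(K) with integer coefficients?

Order the vertices as A < B < D < E. Listing each simplex with vertices in this order, K has dimension 0 with simplices:

  0-simplices (4): A, B, D, E

so the chain groups are C_0 ≅ Z^4.

Reading off H_k = ker ∂_k / im ∂_{k+1}:

  H_0: rank C_0 − rank ∂_1 = 4 − 0 = 4, and there is no ∂_1, so H_0 ≅ Z^4.

H_0 = Z^4.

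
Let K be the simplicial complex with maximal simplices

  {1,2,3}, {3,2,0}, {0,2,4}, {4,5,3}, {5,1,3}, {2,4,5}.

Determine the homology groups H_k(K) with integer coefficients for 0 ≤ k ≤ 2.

Take the total order 0 < 1 < 2 < 3 < 4 < 5 on the vertex set. Then K (dimension 2) consists of the simplices:

  0-simplices (6): [0], [1], [2], [3], [4], [5]
  1-simplices (12): [0,2], [0,3], [0,4], [1,2], [1,3], [1,5], [2,3], [2,4], [2,5], [3,4], [3,5], [4,5]
  2-simplices (6): [0,2,3], [0,2,4], [1,2,3], [1,3,5], [2,4,5], [3,4,5]

Hence C_0 ≅ Z^6, C_1 ≅ Z^12, C_2 ≅ Z^6.

∂_1: C_1 → C_0 maps an edge to its endpoints' difference, ∂[p,q] = q − p. For instance
  ∂[0,3] = [3] − [0].
This gives a 6×12 integer matrix of rank 5; reducing to Smith normal form yields diagonal entries (1,1,1,1,1).

∂_2: C_2 → C_1 sends each 2-simplex [p,q,r] to [q,r] − [p,r] + [p,q]. For instance
  ∂[0,2,4] = [2,4] − [0,4] + [0,2],
  ∂[2,4,5] = [4,5] − [2,5] + [2,4].
The 12×6 boundary matrix has rank 6 and Smith normal form diag(1,1,1,1,1,1).

Reading off H_k = ker ∂_k / im ∂_{k+1}:

  H_0: rank C_0 − rank ∂_1 = 6 − 5 = 1, and the invariant factors of ∂_1 are all 1, so H_0 = Z.
  H_1: rank ker ∂_1 − rank ∂_2 = (12 − 5) − 6 = 1, and the invariant factors of ∂_2 are all 1, so H_1 = Z.
  H_2: rank ker ∂_2 − rank ∂_3 = (6 − 6) − 0 = 0, and there is no ∂_3, so H_2 = 0.

(K is a triangulation of the cylinder S^1 x I.)

H_0 ≅ Z,  H_1 ≅ Z,  H_2 = 0.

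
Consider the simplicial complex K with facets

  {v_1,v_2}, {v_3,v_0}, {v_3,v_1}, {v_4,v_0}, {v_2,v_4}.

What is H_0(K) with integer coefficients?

H_0 = Z.

Fix the vertex order v_0 < v_1 < v_2 < v_3 < v_4 and write every simplex with vertices in increasing order. Then dim K = 1 and the simplices of K are:

  0-simplices (5): [v_0], [v_1], [v_2], [v_3], [v_4]
  1-simplices (5): [v_0,v_3], [v_0,v_4], [v_1,v_2], [v_1,v_3], [v_2,v_4]

giving chain groups C_0 ≅ Z^5, C_1 ≅ Z^5.

∂_1: C_1 → C_0 is given by ∂[p,q] = [q] − [p]. For instance
  ∂[v_1,v_2] = [v_2] − [v_1].
The resulting 5×5 matrix has rank 4, and its Smith normal form has invariant factors (1,1,1,1).

Now H_k = ker ∂_k / im ∂_{k+1}, so:

  H_0: rank C_0 − rank ∂_1 = 5 − 4 = 1, and the invariant factors of ∂_1 are all 1, so H_0 ≅ Z.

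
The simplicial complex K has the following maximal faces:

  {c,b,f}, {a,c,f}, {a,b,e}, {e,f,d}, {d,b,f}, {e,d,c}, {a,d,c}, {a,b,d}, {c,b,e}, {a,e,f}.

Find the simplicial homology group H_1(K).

H_1 ≅ Z/2.

Order the vertices as a < b < c < d < e < f. Listing each simplex with vertices in this order, K has dimension 2 with simplices:

  0-simplices (6): a, b, c, d, e, f
  1-simplices (15): ab, ac, ad, ae, af, bc, bd, be, bf, cd, ce, cf, de, df, ef
  2-simplices (10): abd, abe, acd, acf, aef, bce, bcf, bdf, cde, def

so the chain groups are C_0 ≅ Z^6, C_1 ≅ Z^15, C_2 ≅ Z^10.

The boundary map ∂_1: C_1 → C_0 sends each edge [p,q] (with p < q) to q − p.
The resulting 6×15 matrix has rank 5, and its Smith normal form has invariant factors (1,1,1,1,1).

The boundary map ∂_2: C_2 → C_1 sends each 2-simplex [p,q,r] to [q,r] − [p,r] + [p,q]. For instance
  ∂acd = cd − ad + ac,
  ∂acf = cf − af + ac.
This gives a 15×10 integer matrix of rank 10; reducing to Smith normal form yields diagonal entries (1,1,1,1,1,1,1,1,1,2).

Computing H_k = (kernel of ∂_k) / (image of ∂_{k+1}):

  H_1: rank ker ∂_1 − rank ∂_2 = (15 − 5) − 10 = 0, and ∂_2 has invariant factor 2 > 1, so H_1 ≅ Z/2.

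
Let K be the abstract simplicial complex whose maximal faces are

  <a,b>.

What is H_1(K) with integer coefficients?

Fix the vertex order a < b and write every simplex with vertices in increasing order. Then dim K = 1 and the simplices of K are:

  0-simplices (2): a, b
  1-simplices (1): ab

Hence C_0 ≅ Z^2, C_1 ≅ Z^1.

∂_1: C_1 → C_0 maps an edge to its endpoints' difference, ∂[p,q] = q − p. For instance
  ∂ab = b − a.
The 2×1 boundary matrix has rank 1 and Smith normal form diag(1).

Computing H_k = (kernel of ∂_k) / (image of ∂_{k+1}):

  H_1: rank ker ∂_1 − rank ∂_2 = (1 − 1) − 0 = 0, and there is no ∂_2, so H_1 ≅ 0.

H_1 = 0.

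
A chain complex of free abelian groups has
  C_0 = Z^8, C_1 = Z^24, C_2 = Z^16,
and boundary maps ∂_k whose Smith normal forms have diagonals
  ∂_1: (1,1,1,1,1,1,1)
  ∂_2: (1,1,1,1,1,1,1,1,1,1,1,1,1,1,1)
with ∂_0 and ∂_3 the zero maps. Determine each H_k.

H_0: b_0 = 8 − 0 − 7 = 1; torsion from ∂_1 factors > 1: none. So H_0 ≅ Z.
H_1: b_1 = 24 − 7 − 15 = 2; torsion from ∂_2 factors > 1: none. So H_1 ≅ Z^2.
H_2: b_2 = 16 − 15 − 0 = 1; torsion from ∂_3 factors > 1: none. So H_2 ≅ Z.

H_0 ≅ Z,  H_1 ≅ Z^2,  H_2 ≅ Z.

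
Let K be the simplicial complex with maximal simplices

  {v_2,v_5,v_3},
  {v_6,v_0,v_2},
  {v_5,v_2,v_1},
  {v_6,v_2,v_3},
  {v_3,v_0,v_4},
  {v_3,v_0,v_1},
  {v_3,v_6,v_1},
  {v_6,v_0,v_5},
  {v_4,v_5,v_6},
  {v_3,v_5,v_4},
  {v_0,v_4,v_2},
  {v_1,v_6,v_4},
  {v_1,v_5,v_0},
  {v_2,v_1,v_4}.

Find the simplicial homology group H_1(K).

Take the total order v_0 < v_1 < v_2 < v_3 < v_4 < v_5 < v_6 on the vertex set. Then K (dimension 2) consists of the simplices:

  0-simplices (7): [v_0], [v_1], [v_2], [v_3], [v_4], [v_5], [v_6]
  1-simplices (21): (21 of them)
  2-simplices (14): (14 of them)

so the chain groups are C_0 ≅ Z^7, C_1 ≅ Z^21, C_2 ≅ Z^14.

∂_1: C_1 → C_0 is given by ∂[p,q] = [q] − [p]. For instance
  ∂[v_5,v_6] = [v_6] − [v_5].
This gives a 7×21 integer matrix of rank 6; reducing to Smith normal form yields diagonal entries (1,1,1,1,1,1).

The boundary map ∂_2: C_2 → C_1 maps a triangle to the signed sum of its edges. For instance
  ∂[v_0,v_1,v_5] = [v_1,v_5] − [v_0,v_5] + [v_0,v_1],
  ∂[v_0,v_5,v_6] = [v_5,v_6] − [v_0,v_6] + [v_0,v_5].
This gives a 21×14 integer matrix of rank 13; reducing to Smith normal form yields diagonal entries (1,1,1,1,1,1,1,1,1,1,1,1,1).

From H_k ≅ ker(∂_k) / im(∂_{k+1}) we obtain:

  H_1: rank ker ∂_1 − rank ∂_2 = (21 − 6) − 13 = 2, and the invariant factors of ∂_2 are all 1, so H_1 = Z^2.

H_1 = Z^2.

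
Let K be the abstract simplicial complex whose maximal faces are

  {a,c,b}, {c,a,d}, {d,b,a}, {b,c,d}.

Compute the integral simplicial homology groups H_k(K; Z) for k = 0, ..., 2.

Take the total order a < b < c < d on the vertex set. Then K (dimension 2) consists of the simplices:

  0-simplices (4): a, b, c, d
  1-simplices (6): ab, ac, ad, bc, bd, cd
  2-simplices (4): abc, abd, acd, bcd

giving chain groups C_0 ≅ Z^4, C_1 ≅ Z^6, C_2 ≅ Z^4.

The boundary map ∂_1: C_1 → C_0 is given by ∂[p,q] = [q] − [p].
As a 4×6 matrix over Z this has rank 3, with invariant factors (1,1,1).

Boundary ∂_2: C_2 → C_1 sends each 2-simplex [p,q,r] to [q,r] − [p,r] + [p,q]. For instance
  ∂bcd = cd − bd + bc,
  ∂acd = cd − ad + ac.
As a 6×4 matrix over Z this has rank 3, with invariant factors (1,1,1).

Reading off H_k = ker ∂_k / im ∂_{k+1}:

  H_0: rank C_0 − rank ∂_1 = 4 − 3 = 1, and the invariant factors of ∂_1 are all 1, so H_0 ≅ Z.
  H_1: rank ker ∂_1 − rank ∂_2 = (6 − 3) − 3 = 0, and the invariant factors of ∂_2 are all 1, so H_1 ≅ 0.
  H_2: rank ker ∂_2 − rank ∂_3 = (4 − 3) − 0 = 1, and there is no ∂_3, so H_2 ≅ Z.

H_0 ≅ Z,  H_1 = 0,  H_2 ≅ Z.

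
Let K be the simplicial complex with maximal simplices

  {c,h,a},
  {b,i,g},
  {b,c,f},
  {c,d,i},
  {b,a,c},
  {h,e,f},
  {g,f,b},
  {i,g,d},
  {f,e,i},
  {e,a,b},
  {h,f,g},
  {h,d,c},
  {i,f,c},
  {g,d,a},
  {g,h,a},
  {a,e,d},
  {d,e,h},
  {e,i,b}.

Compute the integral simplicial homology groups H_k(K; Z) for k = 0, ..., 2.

H_0 = Z,  H_1 = Z ⊕ Z/2Z,  H_2 = 0.

Take the total order a < b < c < d < e < f < g < h < i on the vertex set. Then K (dimension 2) consists of the simplices:

  0-simplices (9): a, b, c, d, e, f, g, h, i
  1-simplices (27): ab, ac, ad, ae, ag, ah, bc, be, bf, bg, bi, cd, cf, ch, ci, de, dg, dh, di, ef, eh, ei, fg, fh, fi, gh, gi
  2-simplices (18): abc, abe, ach, ade, adg, agh, bcf, bei, bfg, bgi, cdh, cdi, cfi, deh, dgi, efh, efi, fgh

giving chain groups C_0 ≅ Z^9, C_1 ≅ Z^27, C_2 ≅ Z^18.

∂_1: C_1 → C_0 sends each edge [p,q] (with p < q) to q − p. For instance
  ∂ab = b − a.
This gives a 9×27 integer matrix of rank 8; reducing to Smith normal form yields diagonal entries (1,1,1,1,1,1,1,1).

The boundary map ∂_2: C_2 → C_1 sends each 2-simplex [p,q,r] to [q,r] − [p,r] + [p,q]. For instance
  ∂bei = ei − bi + be,
  ∂bfg = fg − bg + bf.
As a 27×18 matrix over Z this has rank 18, with invariant factors (1,1,1,1,1,1,1,1,1,1,1,1,1,1,1,1,1,2).

Reading off H_k = ker ∂_k / im ∂_{k+1}:

  H_0: rank C_0 − rank ∂_1 = 9 − 8 = 1, and the invariant factors of ∂_1 are all 1, so H_0 ≅ Z.
  H_1: rank ker ∂_1 − rank ∂_2 = (27 − 8) − 18 = 1, and ∂_2 has invariant factor 2 > 1, so H_1 ≅ Z ⊕ Z/2Z.
  H_2: rank ker ∂_2 − rank ∂_3 = (18 − 18) − 0 = 0, and there is no ∂_3, so H_2 ≅ 0.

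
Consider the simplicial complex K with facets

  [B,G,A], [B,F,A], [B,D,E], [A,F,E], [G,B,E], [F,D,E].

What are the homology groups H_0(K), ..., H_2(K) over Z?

K has 6 vertices, 12 edges, 6 triangles.
rank ∂_0 = 0, rank ∂_1 = 5 ⇒ b_0 = 6 − 0 − 5 = 1; all invariant factors of ∂_1 are 1 so no torsion. So H_0 ≅ Z.
rank ∂_1 = 5, rank ∂_2 = 6 ⇒ b_1 = 12 − 5 − 6 = 1; all invariant factors of ∂_2 are 1 so no torsion. So H_1 ≅ Z.
rank ∂_2 = 6, rank ∂_3 = 0 ⇒ b_2 = 6 − 6 − 0 = 0. So H_2 ≅ 0.

H_0 ≅ Z,  H_1 ≅ Z,  H_2 = 0.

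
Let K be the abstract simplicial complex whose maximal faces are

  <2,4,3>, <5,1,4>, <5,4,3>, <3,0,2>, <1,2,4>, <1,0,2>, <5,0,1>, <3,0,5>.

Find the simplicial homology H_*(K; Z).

We work with the vertex ordering 0 < 1 < 2 < 3 < 4 < 5. The simplices of K, each written with vertices in increasing order, are:

  0-simplices (6): [0], [1], [2], [3], [4], [5]
  1-simplices (12): [0,1], [0,2], [0,3], [0,5], [1,2], [1,4], [1,5], [2,3], [2,4], [3,4], [3,5], [4,5]
  2-simplices (8): [0,1,2], [0,1,5], [0,2,3], [0,3,5], [1,2,4], [1,4,5], [2,3,4], [3,4,5]

so the chain groups are C_0 ≅ Z^6, C_1 ≅ Z^12, C_2 ≅ Z^8.

Boundary ∂_1: C_1 → C_0 is given by ∂[p,q] = [q] − [p]. For instance
  ∂[0,5] = [5] − [0].
The 6×12 boundary matrix has rank 5 and Smith normal form diag(1,1,1,1,1).

Boundary ∂_2: C_2 → C_1 maps a triangle to the signed sum of its edges. For instance
  ∂[0,3,5] = [3,5] − [0,5] + [0,3],
  ∂[1,4,5] = [4,5] − [1,5] + [1,4].
The resulting 12×8 matrix has rank 7, and its Smith normal form has invariant factors (1,1,1,1,1,1,1).

Computing H_k = (kernel of ∂_k) / (image of ∂_{k+1}):

  H_0: rank C_0 − rank ∂_1 = 6 − 5 = 1, and the invariant factors of ∂_1 are all 1, so H_0 = Z.
  H_1: rank ker ∂_1 − rank ∂_2 = (12 − 5) − 7 = 0, and the invariant factors of ∂_2 are all 1, so H_1 = 0.
  H_2: rank ker ∂_2 − rank ∂_3 = (8 − 7) − 0 = 1, and there is no ∂_3, so H_2 = Z.

As a check, the Euler characteristic is 6 − 12 + 8 = 2, which agrees with 1 − 0 + 1 = 2.
(K is a triangulation of the 2-sphere S^2.)

H_0 = Z,  H_1 = 0,  H_2 = Z.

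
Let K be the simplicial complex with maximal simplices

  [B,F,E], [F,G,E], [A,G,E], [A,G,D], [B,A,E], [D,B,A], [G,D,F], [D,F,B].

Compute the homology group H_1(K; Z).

Fix the vertex order A < B < D < E < F < G and write every simplex with vertices in increasing order. Then dim K = 2 and the simplices of K are:

  0-simplices (6): A, B, D, E, F, G
  1-simplices (12): AB, AD, AE, AG, BD, BE, BF, DF, DG, EF, EG, FG
  2-simplices (8): ABD, ABE, ADG, AEG, BDF, BEF, DFG, EFG

so the chain groups are C_0 ≅ Z^6, C_1 ≅ Z^12, C_2 ≅ Z^8.

∂_1: C_1 → C_0 maps an edge to its endpoints' difference, ∂[p,q] = q − p. For instance
  ∂EF = F − E.
The resulting 6×12 matrix has rank 5, and its Smith normal form has invariant factors (1,1,1,1,1).

Boundary ∂_2: C_2 → C_1 sends each 2-simplex [p,q,r] to [q,r] − [p,r] + [p,q]. For instance
  ∂BEF = EF − BF + BE,
  ∂AEG = EG − AG + AE.
As a 12×8 matrix over Z this has rank 7, with invariant factors (1,1,1,1,1,1,1).

Now H_k = ker ∂_k / im ∂_{k+1}, so:

  H_1: rank ker ∂_1 − rank ∂_2 = (12 − 5) − 7 = 0, and the invariant factors of ∂_2 are all 1, so H_1 ≅ 0.

H_1 = 0.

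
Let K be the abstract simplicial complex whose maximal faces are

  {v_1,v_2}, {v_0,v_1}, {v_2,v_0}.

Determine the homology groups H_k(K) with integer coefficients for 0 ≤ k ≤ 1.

Order the vertices as v_0 < v_1 < v_2. Listing each simplex with vertices in this order, K has dimension 1 with simplices:

  0-simplices (3): [v_0], [v_1], [v_2]
  1-simplices (3): [v_0,v_1], [v_0,v_2], [v_1,v_2]

giving chain groups C_0 ≅ Z^3, C_1 ≅ Z^3.

The boundary map ∂_1: C_1 → C_0 maps an edge to its endpoints' difference, ∂[p,q] = q − p. For instance
  ∂[v_0,v_1] = [v_1] − [v_0].
The 3×3 boundary matrix has rank 2 and Smith normal form diag(1,1).

From H_k ≅ ker(∂_k) / im(∂_{k+1}) we obtain:

  H_0: rank C_0 − rank ∂_1 = 3 − 2 = 1, and the invariant factors of ∂_1 are all 1, so H_0 = Z.
  H_1: rank ker ∂_1 − rank ∂_2 = (3 − 2) − 0 = 1, and there is no ∂_2, so H_1 = Z.

As a check, the Euler characteristic is 3 − 3 = 0, which agrees with 1 − 1 = 0.

H_0 = Z,  H_1 = Z.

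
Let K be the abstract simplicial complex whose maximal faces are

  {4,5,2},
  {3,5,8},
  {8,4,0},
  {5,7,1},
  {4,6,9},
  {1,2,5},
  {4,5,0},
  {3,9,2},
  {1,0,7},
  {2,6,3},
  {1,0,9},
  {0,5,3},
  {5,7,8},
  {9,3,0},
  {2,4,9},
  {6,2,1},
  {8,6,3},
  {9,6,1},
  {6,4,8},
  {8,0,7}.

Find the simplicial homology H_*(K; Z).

We work with the vertex ordering 0 < 1 < 2 < 3 < 4 < 5 < 6 < 7 < 8 < 9. The simplices of K, each written with vertices in increasing order, are:

  0-simplices (10): [0], [1], [2], [3], [4], [5], [6], [7], [8], [9]
  1-simplices (30): (30 of them)
  2-simplices (20): (20 of them)

so the chain groups are C_0 ≅ Z^10, C_1 ≅ Z^30, C_2 ≅ Z^20.

∂_1: C_1 → C_0 sends each edge [p,q] (with p < q) to q − p.
The 10×30 boundary matrix has rank 9 and Smith normal form diag(1,1,1,1,1,1,1,1,1).

∂_2: C_2 → C_1 maps a triangle to the signed sum of its edges. For instance
  ∂[3,6,8] = [6,8] − [3,8] + [3,6],
  ∂[3,5,8] = [5,8] − [3,8] + [3,5].
The resulting 30×20 matrix has rank 20, and its Smith normal form has invariant factors (1,1,1,1,1,1,1,1,1,1,1,1,1,1,1,1,1,1,1,2).

Reading off H_k = ker ∂_k / im ∂_{k+1}:

  H_0: rank C_0 − rank ∂_1 = 10 − 9 = 1, and the invariant factors of ∂_1 are all 1, so H_0 ≅ Z.
  H_1: rank ker ∂_1 − rank ∂_2 = (30 − 9) − 20 = 1, and ∂_2 has invariant factor 2 > 1, so H_1 ≅ Z ⊕ Z/2Z.
  H_2: rank ker ∂_2 − rank ∂_3 = (20 − 20) − 0 = 0, and there is no ∂_3, so H_2 ≅ 0.

H_0 = Z,  H_1 = Z ⊕ Z/2Z,  H_2 = 0.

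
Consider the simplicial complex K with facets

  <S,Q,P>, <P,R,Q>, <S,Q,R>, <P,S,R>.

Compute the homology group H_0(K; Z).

Order the vertices as P < Q < R < S. Listing each simplex with vertices in this order, K has dimension 2 with simplices:

  0-simplices (4): P, Q, R, S
  1-simplices (6): PQ, PR, PS, QR, QS, RS
  2-simplices (4): PQR, PQS, PRS, QRS

so the chain groups are C_0 ≅ Z^4, C_1 ≅ Z^6, C_2 ≅ Z^4.

Boundary ∂_1: C_1 → C_0 sends each edge [p,q] (with p < q) to q − p. For instance
  ∂QR = R − Q.
The resulting 4×6 matrix has rank 3, and its Smith normal form has invariant factors (1,1,1).

The boundary map ∂_2: C_2 → C_1 sends each 2-simplex [p,q,r] to [q,r] − [p,r] + [p,q]. For instance
  ∂PQS = QS − PS + PQ,
  ∂PQR = QR − PR + PQ.
The 6×4 boundary matrix has rank 3 and Smith normal form diag(1,1,1).

From H_k ≅ ker(∂_k) / im(∂_{k+1}) we obtain:

  H_0: rank C_0 − rank ∂_1 = 4 − 3 = 1, and the invariant factors of ∂_1 are all 1, so H_0 ≅ Z.

H_0 ≅ Z.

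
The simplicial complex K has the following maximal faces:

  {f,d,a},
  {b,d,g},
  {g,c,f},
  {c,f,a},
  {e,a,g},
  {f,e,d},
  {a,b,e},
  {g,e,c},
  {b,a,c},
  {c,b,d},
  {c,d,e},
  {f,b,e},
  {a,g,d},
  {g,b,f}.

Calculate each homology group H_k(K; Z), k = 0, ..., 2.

We work with the vertex ordering a < b < c < d < e < f < g. The simplices of K, each written with vertices in increasing order, are:

  0-simplices (7): a, b, c, d, e, f, g
  1-simplices (21): ab, ac, ad, ae, af, ag, bc, bd, be, bf, bg, cd, ce, cf, cg, de, df, dg, ef, eg, fg
  2-simplices (14): abc, abe, acf, adf, adg, aeg, bcd, bdg, bef, bfg, cde, ceg, cfg, def

giving chain groups C_0 ≅ Z^7, C_1 ≅ Z^21, C_2 ≅ Z^14.

∂_1: C_1 → C_0 sends each edge [p,q] (with p < q) to q − p. For instance
  ∂ag = g − a.
As a 7×21 matrix over Z this has rank 6, with invariant factors (1,1,1,1,1,1).

∂_2: C_2 → C_1 maps a triangle to the signed sum of its edges. For instance
  ∂adg = dg − ag + ad,
  ∂bdg = dg − bg + bd.
As a 21×14 matrix over Z this has rank 13, with invariant factors (1,1,1,1,1,1,1,1,1,1,1,1,1).

Now H_k = ker ∂_k / im ∂_{k+1}, so:

  H_0: rank C_0 − rank ∂_1 = 7 − 6 = 1, and the invariant factors of ∂_1 are all 1, so H_0 ≅ Z.
  H_1: rank ker ∂_1 − rank ∂_2 = (21 − 6) − 13 = 2, and the invariant factors of ∂_2 are all 1, so H_1 ≅ Z^2.
  H_2: rank ker ∂_2 − rank ∂_3 = (14 − 13) − 0 = 1, and there is no ∂_3, so H_2 ≅ Z.

H_0 = Z,  H_1 = Z^2,  H_2 = Z.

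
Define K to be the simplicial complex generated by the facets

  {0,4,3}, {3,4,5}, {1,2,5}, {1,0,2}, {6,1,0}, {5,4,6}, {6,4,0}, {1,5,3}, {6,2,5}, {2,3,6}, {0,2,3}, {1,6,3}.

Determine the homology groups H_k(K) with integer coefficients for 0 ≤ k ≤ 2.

We work with the vertex ordering 0 < 1 < 2 < 3 < 4 < 5 < 6. The simplices of K, each written with vertices in increasing order, are:

  0-simplices (7): [0], [1], [2], [3], [4], [5], [6]
  1-simplices (18): [0,1], [0,2], [0,3], [0,4], [0,6], [1,2], [1,3], [1,5], [1,6], [2,3], [2,5], [2,6], [3,4], [3,5], [3,6], [4,5], [4,6], [5,6]
  2-simplices (12): [0,1,2], [0,1,6], [0,2,3], [0,3,4], [0,4,6], [1,2,5], [1,3,5], [1,3,6], [2,3,6], [2,5,6], [3,4,5], [4,5,6]

giving chain groups C_0 ≅ Z^7, C_1 ≅ Z^18, C_2 ≅ Z^12.

The boundary map ∂_1: C_1 → C_0 sends each edge [p,q] (with p < q) to q − p.
As a 7×18 matrix over Z this has rank 6, with invariant factors (1,1,1,1,1,1).

The boundary map ∂_2: C_2 → C_1 acts by ∂[p,q,r] = [q,r] − [p,r] + [p,q]. For instance
  ∂[1,3,6] = [3,6] − [1,6] + [1,3],
  ∂[0,1,6] = [1,6] − [0,6] + [0,1].
The 18×12 boundary matrix has rank 12 and Smith normal form diag(1,1,1,1,1,1,1,1,1,1,1,2).

Now H_k = ker ∂_k / im ∂_{k+1}, so:

  H_0: rank C_0 − rank ∂_1 = 7 − 6 = 1, and the invariant factors of ∂_1 are all 1, so H_0 ≅ Z.
  H_1: rank ker ∂_1 − rank ∂_2 = (18 − 6) − 12 = 0, and ∂_2 has invariant factor 2 > 1, so H_1 ≅ Z/2.
  H_2: rank ker ∂_2 − rank ∂_3 = (12 − 12) − 0 = 0, and there is no ∂_3, so H_2 ≅ 0.

H_0 = Z,  H_1 = Z/2,  H_2 = 0.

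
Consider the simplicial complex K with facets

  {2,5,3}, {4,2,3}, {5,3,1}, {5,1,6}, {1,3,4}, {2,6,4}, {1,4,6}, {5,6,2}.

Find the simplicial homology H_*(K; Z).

H_0 ≅ Z,  H_1 = 0,  H_2 ≅ Z.

Order the vertices as 1 < 2 < 3 < 4 < 5 < 6. Listing each simplex with vertices in this order, K has dimension 2 with simplices:

  0-simplices (6): [1], [2], [3], [4], [5], [6]
  1-simplices (12): [1,3], [1,4], [1,5], [1,6], [2,3], [2,4], [2,5], [2,6], [3,4], [3,5], [4,6], [5,6]
  2-simplices (8): [1,3,4], [1,3,5], [1,4,6], [1,5,6], [2,3,4], [2,3,5], [2,4,6], [2,5,6]

Hence C_0 ≅ Z^6, C_1 ≅ Z^12, C_2 ≅ Z^8.

The boundary map ∂_1: C_1 → C_0 sends each edge [p,q] (with p < q) to q − p. For instance
  ∂[3,5] = [5] − [3].
The 6×12 boundary matrix has rank 5 and Smith normal form diag(1,1,1,1,1).

Boundary ∂_2: C_2 → C_1 sends each 2-simplex [p,q,r] to [q,r] − [p,r] + [p,q]. For instance
  ∂[1,5,6] = [5,6] − [1,6] + [1,5],
  ∂[1,3,5] = [3,5] − [1,5] + [1,3].
The 12×8 boundary matrix has rank 7 and Smith normal form diag(1,1,1,1,1,1,1).

Now H_k = ker ∂_k / im ∂_{k+1}, so:

  H_0: rank C_0 − rank ∂_1 = 6 − 5 = 1, and the invariant factors of ∂_1 are all 1, so H_0 ≅ Z.
  H_1: rank ker ∂_1 − rank ∂_2 = (12 − 5) − 7 = 0, and the invariant factors of ∂_2 are all 1, so H_1 ≅ 0.
  H_2: rank ker ∂_2 − rank ∂_3 = (8 − 7) − 0 = 1, and there is no ∂_3, so H_2 ≅ Z.

(K is a triangulation of the 2-sphere S^2.)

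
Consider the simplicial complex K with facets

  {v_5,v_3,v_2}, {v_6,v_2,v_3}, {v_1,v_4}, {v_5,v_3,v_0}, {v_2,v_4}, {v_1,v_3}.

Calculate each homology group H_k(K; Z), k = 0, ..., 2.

Fix the vertex order v_0 < v_1 < v_2 < v_3 < v_4 < v_5 < v_6 and write every simplex with vertices in increasing order. Then dim K = 2 and the simplices of K are:

  0-simplices (7): [v_0], [v_1], [v_2], [v_3], [v_4], [v_5], [v_6]
  1-simplices (10): [v_0,v_3], [v_0,v_5], [v_1,v_3], [v_1,v_4], [v_2,v_3], [v_2,v_4], [v_2,v_5], [v_2,v_6], [v_3,v_5], [v_3,v_6]
  2-simplices (3): [v_0,v_3,v_5], [v_2,v_3,v_5], [v_2,v_3,v_6]

giving chain groups C_0 ≅ Z^7, C_1 ≅ Z^10, C_2 ≅ Z^3.

∂_1: C_1 → C_0 is given by ∂[p,q] = [q] − [p].
This gives a 7×10 integer matrix of rank 6; reducing to Smith normal form yields diagonal entries (1,1,1,1,1,1).

∂_2: C_2 → C_1 acts by ∂[p,q,r] = [q,r] − [p,r] + [p,q]. For instance
  ∂[v_2,v_3,v_6] = [v_3,v_6] − [v_2,v_6] + [v_2,v_3],
  ∂[v_0,v_3,v_5] = [v_3,v_5] − [v_0,v_5] + [v_0,v_3].
This gives a 10×3 integer matrix of rank 3; reducing to Smith normal form yields diagonal entries (1,1,1).

From H_k ≅ ker(∂_k) / im(∂_{k+1}) we obtain:

  H_0: rank C_0 − rank ∂_1 = 7 − 6 = 1, and the invariant factors of ∂_1 are all 1, so H_0 ≅ Z.
  H_1: rank ker ∂_1 − rank ∂_2 = (10 − 6) − 3 = 1, and the invariant factors of ∂_2 are all 1, so H_1 ≅ Z.
  H_2: rank ker ∂_2 − rank ∂_3 = (3 − 3) − 0 = 0, and there is no ∂_3, so H_2 ≅ 0.

As a check, the Euler characteristic is 7 − 10 + 3 = 0, which agrees with 1 − 1 + 0 = 0.

H_0 ≅ Z,  H_1 ≅ Z,  H_2 = 0.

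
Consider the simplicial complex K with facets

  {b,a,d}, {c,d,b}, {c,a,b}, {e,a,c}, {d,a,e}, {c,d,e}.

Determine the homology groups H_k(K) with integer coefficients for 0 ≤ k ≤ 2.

We work with the vertex ordering a < b < c < d < e. The simplices of K, each written with vertices in increasing order, are:

  0-simplices (5): a, b, c, d, e
  1-simplices (9): ab, ac, ad, ae, bc, bd, cd, ce, de
  2-simplices (6): abc, abd, ace, ade, bcd, cde

Hence C_0 ≅ Z^5, C_1 ≅ Z^9, C_2 ≅ Z^6.

Boundary ∂_1: C_1 → C_0 maps an edge to its endpoints' difference, ∂[p,q] = q − p. For instance
  ∂ad = d − a.
The 5×9 boundary matrix has rank 4 and Smith normal form diag(1,1,1,1).

∂_2: C_2 → C_1 sends each 2-simplex [p,q,r] to [q,r] − [p,r] + [p,q]. For instance
  ∂ace = ce − ae + ac,
  ∂cde = de − ce + cd.
The 9×6 boundary matrix has rank 5 and Smith normal form diag(1,1,1,1,1).

Computing H_k = (kernel of ∂_k) / (image of ∂_{k+1}):

  H_0: rank C_0 − rank ∂_1 = 5 − 4 = 1, and the invariant factors of ∂_1 are all 1, so H_0 ≅ Z.
  H_1: rank ker ∂_1 − rank ∂_2 = (9 − 4) − 5 = 0, and the invariant factors of ∂_2 are all 1, so H_1 ≅ 0.
  H_2: rank ker ∂_2 − rank ∂_3 = (6 − 5) − 0 = 1, and there is no ∂_3, so H_2 ≅ Z.

(K is a triangulation of the 2-sphere S^2.)

H_0 ≅ Z,  H_1 = 0,  H_2 ≅ Z.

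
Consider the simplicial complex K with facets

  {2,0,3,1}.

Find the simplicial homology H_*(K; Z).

H_0 ≅ Z,  H_1 = 0,  H_2 = 0,  H_3 = 0.

Fix the vertex order 0 < 1 < 2 < 3 and write every simplex with vertices in increasing order. Then dim K = 3 and the simplices of K are:

  0-simplices (4): [0], [1], [2], [3]
  1-simplices (6): [0,1], [0,2], [0,3], [1,2], [1,3], [2,3]
  2-simplices (4): [0,1,2], [0,1,3], [0,2,3], [1,2,3]
  3-simplices (1): [0,1,2,3]

Hence C_0 ≅ Z^4, C_1 ≅ Z^6, C_2 ≅ Z^4, C_3 ≅ Z^1.

∂_1: C_1 → C_0 sends each edge [p,q] (with p < q) to q − p.
The 4×6 boundary matrix has rank 3 and Smith normal form diag(1,1,1).

The boundary map ∂_2: C_2 → C_1 maps a triangle to the signed sum of its edges. For instance
  ∂[0,1,2] = [1,2] − [0,2] + [0,1],
  ∂[1,2,3] = [2,3] − [1,3] + [1,2].
This gives a 6×4 integer matrix of rank 3; reducing to Smith normal form yields diagonal entries (1,1,1).

The boundary map ∂_3: C_3 → C_2 sends each 3-simplex σ to the alternating sum Σ_i (−1)^i (σ with its i-th vertex removed). For instance
  ∂[0,1,2,3] = [1,2,3] − [0,2,3] + [0,1,3] − [0,1,2].
As a 4×1 matrix over Z this has rank 1, with invariant factors (1).

Computing H_k = (kernel of ∂_k) / (image of ∂_{k+1}):

  H_0: rank C_0 − rank ∂_1 = 4 − 3 = 1, and the invariant factors of ∂_1 are all 1, so H_0 ≅ Z.
  H_1: rank ker ∂_1 − rank ∂_2 = (6 − 3) − 3 = 0, and the invariant factors of ∂_2 are all 1, so H_1 ≅ 0.
  H_2: rank ker ∂_2 − rank ∂_3 = (4 − 3) − 1 = 0, and the invariant factors of ∂_3 are all 1, so H_2 ≅ 0.
  H_3: rank ker ∂_3 − rank ∂_4 = (1 − 1) − 0 = 0, and there is no ∂_4, so H_3 ≅ 0.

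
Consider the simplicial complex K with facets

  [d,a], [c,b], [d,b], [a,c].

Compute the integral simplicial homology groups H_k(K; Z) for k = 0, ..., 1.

Order the vertices as a < b < c < d. Listing each simplex with vertices in this order, K has dimension 1 with simplices:

  0-simplices (4): a, b, c, d
  1-simplices (4): ac, ad, bc, bd

giving chain groups C_0 ≅ Z^4, C_1 ≅ Z^4.

∂_1: C_1 → C_0 is given by ∂[p,q] = [q] − [p].
As a 4×4 matrix over Z this has rank 3, with invariant factors (1,1,1).

Now H_k = ker ∂_k / im ∂_{k+1}, so:

  H_0: rank C_0 − rank ∂_1 = 4 − 3 = 1, and the invariant factors of ∂_1 are all 1, so H_0 = Z.
  H_1: rank ker ∂_1 − rank ∂_2 = (4 − 3) − 0 = 1, and there is no ∂_2, so H_1 = Z.

H_0 ≅ Z,  H_1 ≅ Z.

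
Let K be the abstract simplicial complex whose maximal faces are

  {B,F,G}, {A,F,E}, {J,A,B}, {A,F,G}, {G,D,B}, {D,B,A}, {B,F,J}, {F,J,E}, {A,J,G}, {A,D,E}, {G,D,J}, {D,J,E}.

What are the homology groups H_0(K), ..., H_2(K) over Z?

H_0 ≅ Z,  H_1 ≅ Z/2Z,  H_2 = 0.

Order the vertices as A < B < D < E < F < G < J. Listing each simplex with vertices in this order, K has dimension 2 with simplices:

  0-simplices (7): A, B, D, E, F, G, J
  1-simplices (18): AB, AD, AE, AF, AG, AJ, BD, BF, BG, BJ, DE, DG, DJ, EF, EJ, FG, FJ, GJ
  2-simplices (12): ABD, ABJ, ADE, AEF, AFG, AGJ, BDG, BFG, BFJ, DEJ, DGJ, EFJ

Hence C_0 ≅ Z^7, C_1 ≅ Z^18, C_2 ≅ Z^12.

∂_1: C_1 → C_0 maps an edge to its endpoints' difference, ∂[p,q] = q − p. For instance
  ∂DE = E − D.
As a 7×18 matrix over Z this has rank 6, with invariant factors (1,1,1,1,1,1).

The boundary map ∂_2: C_2 → C_1 maps a triangle to the signed sum of its edges. For instance
  ∂AFG = FG − AG + AF,
  ∂ABD = BD − AD + AB.
The resulting 18×12 matrix has rank 12, and its Smith normal form has invariant factors (1,1,1,1,1,1,1,1,1,1,1,2).

Now H_k = ker ∂_k / im ∂_{k+1}, so:

  H_0: rank C_0 − rank ∂_1 = 7 − 6 = 1, and the invariant factors of ∂_1 are all 1, so H_0 ≅ Z.
  H_1: rank ker ∂_1 − rank ∂_2 = (18 − 6) − 12 = 0, and ∂_2 has invariant factor 2 > 1, so H_1 ≅ Z/2Z.
  H_2: rank ker ∂_2 − rank ∂_3 = (12 − 12) − 0 = 0, and there is no ∂_3, so H_2 ≅ 0.

(K is a triangulation of the real projective plane RP^2.)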